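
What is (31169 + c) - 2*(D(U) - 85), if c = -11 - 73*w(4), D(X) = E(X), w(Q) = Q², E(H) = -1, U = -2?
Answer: 30162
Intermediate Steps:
D(X) = -1
c = -1179 (c = -11 - 73*4² = -11 - 73*16 = -11 - 1168 = -1179)
(31169 + c) - 2*(D(U) - 85) = (31169 - 1179) - 2*(-1 - 85) = 29990 - 2*(-86) = 29990 + 172 = 30162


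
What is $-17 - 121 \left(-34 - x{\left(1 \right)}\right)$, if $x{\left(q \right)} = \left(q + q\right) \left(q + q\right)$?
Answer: $4581$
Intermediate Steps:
$x{\left(q \right)} = 4 q^{2}$ ($x{\left(q \right)} = 2 q 2 q = 4 q^{2}$)
$-17 - 121 \left(-34 - x{\left(1 \right)}\right) = -17 - 121 \left(-34 - 4 \cdot 1^{2}\right) = -17 - 121 \left(-34 - 4 \cdot 1\right) = -17 - 121 \left(-34 - 4\right) = -17 - -4598 = -17 + 4598 = 4581$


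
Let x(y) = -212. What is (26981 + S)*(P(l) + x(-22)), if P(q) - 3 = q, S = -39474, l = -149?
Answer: 4472494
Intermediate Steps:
P(q) = 3 + q
(26981 + S)*(P(l) + x(-22)) = (26981 - 39474)*((3 - 149) - 212) = -12493*(-146 - 212) = -12493*(-358) = 4472494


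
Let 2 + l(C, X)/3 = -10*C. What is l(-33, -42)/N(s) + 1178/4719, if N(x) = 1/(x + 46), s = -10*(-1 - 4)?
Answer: 445776794/4719 ≈ 94464.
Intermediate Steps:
s = 50 (s = -10*(-5) = 50)
l(C, X) = -6 - 30*C (l(C, X) = -6 + 3*(-10*C) = -6 - 30*C)
N(x) = 1/(46 + x)
l(-33, -42)/N(s) + 1178/4719 = (-6 - 30*(-33))/(1/(46 + 50)) + 1178/4719 = (-6 + 990)/(1/96) + 1178*(1/4719) = 984/(1/96) + 1178/4719 = 984*96 + 1178/4719 = 94464 + 1178/4719 = 445776794/4719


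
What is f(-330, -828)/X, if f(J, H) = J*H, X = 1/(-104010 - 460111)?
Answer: -154140422040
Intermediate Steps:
X = -1/564121 (X = 1/(-564121) = -1/564121 ≈ -1.7727e-6)
f(J, H) = H*J
f(-330, -828)/X = (-828*(-330))/(-1/564121) = 273240*(-564121) = -154140422040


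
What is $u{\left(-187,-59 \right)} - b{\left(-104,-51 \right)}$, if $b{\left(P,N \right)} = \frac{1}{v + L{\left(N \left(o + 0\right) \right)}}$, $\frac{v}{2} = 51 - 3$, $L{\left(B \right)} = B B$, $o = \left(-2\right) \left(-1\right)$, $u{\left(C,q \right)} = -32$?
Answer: $- \frac{336001}{10500} \approx -32.0$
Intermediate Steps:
$o = 2$
$L{\left(B \right)} = B^{2}$
$v = 96$ ($v = 2 \left(51 - 3\right) = 2 \cdot 48 = 96$)
$b{\left(P,N \right)} = \frac{1}{96 + 4 N^{2}}$ ($b{\left(P,N \right)} = \frac{1}{96 + \left(N \left(2 + 0\right)\right)^{2}} = \frac{1}{96 + \left(N 2\right)^{2}} = \frac{1}{96 + \left(2 N\right)^{2}} = \frac{1}{96 + 4 N^{2}}$)
$u{\left(-187,-59 \right)} - b{\left(-104,-51 \right)} = -32 - \frac{1}{4 \left(24 + \left(-51\right)^{2}\right)} = -32 - \frac{1}{4 \left(24 + 2601\right)} = -32 - \frac{1}{4 \cdot 2625} = -32 - \frac{1}{4} \cdot \frac{1}{2625} = -32 - \frac{1}{10500} = - \frac{336001}{10500}$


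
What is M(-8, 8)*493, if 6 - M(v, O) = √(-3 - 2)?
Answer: 2958 - 493*I*√5 ≈ 2958.0 - 1102.4*I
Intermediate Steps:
M(v, O) = 6 - I*√5 (M(v, O) = 6 - √(-3 - 2) = 6 - √(-5) = 6 - I*√5)
M(-8, 8)*493 = (6 - I*√5)*493 = 2958 - 493*I*√5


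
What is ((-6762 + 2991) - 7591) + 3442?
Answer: -7920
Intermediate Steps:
((-6762 + 2991) - 7591) + 3442 = (-3771 - 7591) + 3442 = -11362 + 3442 = -7920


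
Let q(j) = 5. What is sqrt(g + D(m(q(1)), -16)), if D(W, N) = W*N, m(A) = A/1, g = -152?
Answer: 2*I*sqrt(58) ≈ 15.232*I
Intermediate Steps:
m(A) = A (m(A) = A*1 = A)
D(W, N) = N*W
sqrt(g + D(m(q(1)), -16)) = sqrt(-152 - 16*5) = sqrt(-152 - 80) = sqrt(-232) = 2*I*sqrt(58)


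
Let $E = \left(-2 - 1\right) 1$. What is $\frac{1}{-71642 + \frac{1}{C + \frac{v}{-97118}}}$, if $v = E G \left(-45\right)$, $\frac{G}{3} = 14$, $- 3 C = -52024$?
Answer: $- \frac{360889273}{25854829275455} \approx -1.3958 \cdot 10^{-5}$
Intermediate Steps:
$C = \frac{52024}{3}$ ($C = \left(- \frac{1}{3}\right) \left(-52024\right) = \frac{52024}{3} \approx 17341.0$)
$E = -3$ ($E = \left(-3\right) 1 = -3$)
$G = 42$ ($G = 3 \cdot 14 = 42$)
$v = 5670$ ($v = \left(-3\right) 42 \left(-45\right) = \left(-126\right) \left(-45\right) = 5670$)
$\frac{1}{-71642 + \frac{1}{C + \frac{v}{-97118}}} = \frac{1}{-71642 + \frac{1}{\frac{52024}{3} + \frac{5670}{-97118}}} = \frac{1}{-71642 + \frac{1}{\frac{52024}{3} + 5670 \left(- \frac{1}{97118}\right)}} = \frac{1}{-71642 + \frac{1}{\frac{52024}{3} - \frac{405}{6937}}} = \frac{1}{-71642 + \frac{1}{\frac{360889273}{20811}}} = \frac{1}{-71642 + \frac{20811}{360889273}} = \frac{1}{- \frac{25854829275455}{360889273}} = - \frac{360889273}{25854829275455}$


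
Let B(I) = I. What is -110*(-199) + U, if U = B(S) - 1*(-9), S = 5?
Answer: 21904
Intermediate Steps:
U = 14 (U = 5 - 1*(-9) = 5 + 9 = 14)
-110*(-199) + U = -110*(-199) + 14 = 21890 + 14 = 21904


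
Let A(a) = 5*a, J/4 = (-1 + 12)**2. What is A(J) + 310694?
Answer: 313114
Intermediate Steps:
J = 484 (J = 4*(-1 + 12)**2 = 4*11**2 = 4*121 = 484)
A(J) + 310694 = 5*484 + 310694 = 2420 + 310694 = 313114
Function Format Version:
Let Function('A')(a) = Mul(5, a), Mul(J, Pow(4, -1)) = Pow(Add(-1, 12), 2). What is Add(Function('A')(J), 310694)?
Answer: 313114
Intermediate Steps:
J = 484 (J = Mul(4, Pow(Add(-1, 12), 2)) = Mul(4, Pow(11, 2)) = Mul(4, 121) = 484)
Add(Function('A')(J), 310694) = Add(Mul(5, 484), 310694) = Add(2420, 310694) = 313114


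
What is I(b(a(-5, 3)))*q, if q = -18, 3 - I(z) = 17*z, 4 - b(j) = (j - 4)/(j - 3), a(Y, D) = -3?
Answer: 813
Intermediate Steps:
b(j) = 4 - (-4 + j)/(-3 + j) (b(j) = 4 - (j - 4)/(j - 3) = 4 - (-4 + j)/(-3 + j))
I(z) = 3 - 17*z
I(b(a(-5, 3)))*q = (3 - 17*(-8 + 3*(-3))/(-3 - 3))*(-18) = (3 - 17*(-8 - 9)/(-6))*(-18) = (3 - (-17)*(-17)/6)*(-18) = (3 - 17*17/6)*(-18) = (3 - 289/6)*(-18) = -271/6*(-18) = 813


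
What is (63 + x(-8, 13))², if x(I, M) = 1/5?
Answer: 99856/25 ≈ 3994.2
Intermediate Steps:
x(I, M) = ⅕
(63 + x(-8, 13))² = (63 + ⅕)² = (316/5)² = 99856/25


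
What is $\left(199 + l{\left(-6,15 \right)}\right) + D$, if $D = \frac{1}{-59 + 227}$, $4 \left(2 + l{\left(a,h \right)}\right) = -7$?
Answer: $\frac{32803}{168} \approx 195.26$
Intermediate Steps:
$l{\left(a,h \right)} = - \frac{15}{4}$ ($l{\left(a,h \right)} = -2 + \frac{1}{4} \left(-7\right) = -2 - \frac{7}{4} = - \frac{15}{4}$)
$D = \frac{1}{168} \approx 0.0059524$
$\left(199 + l{\left(-6,15 \right)}\right) + D = \left(199 - \frac{15}{4}\right) + \frac{1}{168} = \frac{781}{4} + \frac{1}{168} = \frac{32803}{168}$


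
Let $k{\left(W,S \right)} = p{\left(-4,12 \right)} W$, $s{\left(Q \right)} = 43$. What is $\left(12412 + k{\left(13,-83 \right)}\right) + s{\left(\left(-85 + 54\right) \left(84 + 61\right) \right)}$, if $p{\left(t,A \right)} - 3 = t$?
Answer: $12442$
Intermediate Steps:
$p{\left(t,A \right)} = 3 + t$
$k{\left(W,S \right)} = - W$ ($k{\left(W,S \right)} = \left(3 - 4\right) W = - W$)
$\left(12412 + k{\left(13,-83 \right)}\right) + s{\left(\left(-85 + 54\right) \left(84 + 61\right) \right)} = \left(12412 - 13\right) + 43 = 12399 + 43 = 12442$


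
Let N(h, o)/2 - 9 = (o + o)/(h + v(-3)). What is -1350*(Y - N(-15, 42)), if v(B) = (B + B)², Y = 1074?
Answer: -1414800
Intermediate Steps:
v(B) = 4*B² (v(B) = (2*B)² = 4*B²)
N(h, o) = 18 + 4*o/(36 + h) (N(h, o) = 18 + 2*((o + o)/(h + 4*(-3)²)) = 18 + 2*((2*o)/(h + 4*9)) = 18 + 2*((2*o)/(h + 36)) = 18 + 2*((2*o)/(36 + h)) = 18 + 2*(2*o/(36 + h)) = 18 + 4*o/(36 + h))
-1350*(Y - N(-15, 42)) = -1350*(1074 - 2*(324 + 2*42 + 9*(-15))/(36 - 15)) = -1350*(1074 - 2*(324 + 84 - 135)/21) = -1350*(1074 - 2*273/21) = -1350*(1074 - 1*26) = -1350*(1074 - 26) = -1350*1048 = -1414800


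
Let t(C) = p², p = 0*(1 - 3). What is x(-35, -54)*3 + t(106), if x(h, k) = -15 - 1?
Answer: -48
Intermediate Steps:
x(h, k) = -16
p = 0 (p = 0*(-2) = 0)
t(C) = 0 (t(C) = 0² = 0)
x(-35, -54)*3 + t(106) = -16*3 + 0 = -48 + 0 = -48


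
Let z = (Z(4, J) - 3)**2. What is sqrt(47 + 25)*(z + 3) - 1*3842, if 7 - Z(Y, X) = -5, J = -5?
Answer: -3842 + 504*sqrt(2) ≈ -3129.2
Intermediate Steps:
Z(Y, X) = 12 (Z(Y, X) = 7 - 1*(-5) = 7 + 5 = 12)
z = 81 (z = (12 - 3)**2 = 9**2 = 81)
sqrt(47 + 25)*(z + 3) - 1*3842 = sqrt(47 + 25)*(81 + 3) - 1*3842 = sqrt(72)*84 - 3842 = (6*sqrt(2))*84 - 3842 = 504*sqrt(2) - 3842 = -3842 + 504*sqrt(2)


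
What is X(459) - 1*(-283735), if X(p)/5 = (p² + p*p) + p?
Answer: 2392840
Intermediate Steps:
X(p) = 5*p + 10*p² (X(p) = 5*((p² + p*p) + p) = 5*((p² + p²) + p) = 5*(2*p² + p) = 5*(p + 2*p²) = 5*p + 10*p²)
X(459) - 1*(-283735) = 5*459*(1 + 2*459) - 1*(-283735) = 5*459*(1 + 918) + 283735 = 5*459*919 + 283735 = 2109105 + 283735 = 2392840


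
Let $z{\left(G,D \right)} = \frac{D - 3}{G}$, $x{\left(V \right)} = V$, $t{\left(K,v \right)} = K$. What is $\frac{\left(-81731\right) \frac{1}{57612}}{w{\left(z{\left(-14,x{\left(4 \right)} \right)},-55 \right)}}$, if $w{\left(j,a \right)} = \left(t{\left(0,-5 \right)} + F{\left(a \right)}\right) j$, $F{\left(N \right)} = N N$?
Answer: $\frac{572117}{87138150} \approx 0.0065656$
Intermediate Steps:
$z{\left(G,D \right)} = \frac{-3 + D}{G}$ ($z{\left(G,D \right)} = \frac{D - 3}{G} = \frac{-3 + D}{G}$)
$F{\left(N \right)} = N^{2}$
$w{\left(j,a \right)} = j a^{2}$ ($w{\left(j,a \right)} = \left(0 + a^{2}\right) j = a^{2} j = j a^{2}$)
$\frac{\left(-81731\right) \frac{1}{57612}}{w{\left(z{\left(-14,x{\left(4 \right)} \right)},-55 \right)}} = \frac{\left(-81731\right) \frac{1}{57612}}{\frac{-3 + 4}{-14} \left(-55\right)^{2}} = \frac{\left(-81731\right) \frac{1}{57612}}{\left(- \frac{1}{14}\right) 1 \cdot 3025} = - \frac{81731}{57612 \left(\left(- \frac{1}{14}\right) 3025\right)} = - \frac{81731}{57612 \left(- \frac{3025}{14}\right)} = \left(- \frac{81731}{57612}\right) \left(- \frac{14}{3025}\right) = \frac{572117}{87138150}$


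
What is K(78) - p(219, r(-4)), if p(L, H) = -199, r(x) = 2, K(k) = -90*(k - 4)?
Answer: -6461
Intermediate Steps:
K(k) = 360 - 90*k (K(k) = -90*(-4 + k) = 360 - 90*k)
K(78) - p(219, r(-4)) = (360 - 90*78) - 1*(-199) = (360 - 7020) + 199 = -6660 + 199 = -6461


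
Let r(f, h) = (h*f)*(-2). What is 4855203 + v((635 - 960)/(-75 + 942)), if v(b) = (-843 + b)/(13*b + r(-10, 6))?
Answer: 484621356239/99815 ≈ 4.8552e+6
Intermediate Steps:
r(f, h) = -2*f*h (r(f, h) = (f*h)*(-2) = -2*f*h)
v(b) = (-843 + b)/(120 + 13*b) (v(b) = (-843 + b)/(13*b - 2*(-10)*6) = (-843 + b)/(13*b + 120) = (-843 + b)/(120 + 13*b))
4855203 + v((635 - 960)/(-75 + 942)) = 4855203 + (-843 + (635 - 960)/(-75 + 942))/(120 + 13*((635 - 960)/(-75 + 942))) = 4855203 + (-843 - 325/867)/(120 + 13*(-325/867)) = 4855203 - 731206/867/(120 - 4225/867) = 4855203 - 731206/867/(99815/867) = 4855203 + (867/99815)*(-731206/867) = 4855203 - 731206/99815 = 484621356239/99815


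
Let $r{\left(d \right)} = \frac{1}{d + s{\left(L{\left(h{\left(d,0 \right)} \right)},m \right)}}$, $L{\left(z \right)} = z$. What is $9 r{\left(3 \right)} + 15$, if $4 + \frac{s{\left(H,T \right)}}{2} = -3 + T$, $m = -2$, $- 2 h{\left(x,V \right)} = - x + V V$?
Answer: $\frac{72}{5} \approx 14.4$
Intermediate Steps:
$h{\left(x,V \right)} = \frac{x}{2} - \frac{V^{2}}{2}$ ($h{\left(x,V \right)} = - \frac{- x + V V}{2} = - \frac{- x + V^{2}}{2} = - \frac{V^{2} - x}{2} = \frac{x}{2} - \frac{V^{2}}{2}$)
$s{\left(H,T \right)} = -14 + 2 T$ ($s{\left(H,T \right)} = -8 + 2 \left(-3 + T\right) = -8 + \left(-6 + 2 T\right) = -14 + 2 T$)
$r{\left(d \right)} = \frac{1}{-18 + d}$ ($r{\left(d \right)} = \frac{1}{d + \left(-14 + 2 \left(-2\right)\right)} = \frac{1}{d - 18} = \frac{1}{-18 + d}$)
$9 r{\left(3 \right)} + 15 = \frac{9}{-18 + 3} + 15 = \frac{9}{-15} + 15 = 9 \left(- \frac{1}{15}\right) + 15 = - \frac{3}{5} + 15 = \frac{72}{5}$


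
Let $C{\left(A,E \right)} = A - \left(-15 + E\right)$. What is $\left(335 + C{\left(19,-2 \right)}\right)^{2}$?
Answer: $137641$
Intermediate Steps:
$C{\left(A,E \right)} = 15 + A - E$
$\left(335 + C{\left(19,-2 \right)}\right)^{2} = \left(335 + \left(15 + 19 - -2\right)\right)^{2} = \left(335 + \left(15 + 19 + 2\right)\right)^{2} = \left(335 + 36\right)^{2} = 371^{2} = 137641$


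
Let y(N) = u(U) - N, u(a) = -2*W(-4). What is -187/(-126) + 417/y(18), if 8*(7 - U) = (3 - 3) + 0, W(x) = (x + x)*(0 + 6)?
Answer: 5594/819 ≈ 6.8303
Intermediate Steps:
W(x) = 12*x (W(x) = (2*x)*6 = 12*x)
U = 7 (U = 7 - ((3 - 3) + 0)/8 = 7 - (0 + 0)/8 = 7 - ⅛*0 = 7 + 0 = 7)
u(a) = 96 (u(a) = -24*(-4) = -2*(-48) = 96)
y(N) = 96 - N
-187/(-126) + 417/y(18) = -187/(-126) + 417/(96 - 1*18) = -187*(-1/126) + 417/(96 - 18) = 187/126 + 417/78 = 187/126 + 417*(1/78) = 187/126 + 139/26 = 5594/819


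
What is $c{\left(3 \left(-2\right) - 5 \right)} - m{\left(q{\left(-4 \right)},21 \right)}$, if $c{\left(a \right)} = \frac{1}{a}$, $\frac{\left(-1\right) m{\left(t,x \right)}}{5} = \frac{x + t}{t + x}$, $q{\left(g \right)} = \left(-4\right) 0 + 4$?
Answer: $\frac{54}{11} \approx 4.9091$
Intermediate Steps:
$q{\left(g \right)} = 4$ ($q{\left(g \right)} = 0 + 4 = 4$)
$m{\left(t,x \right)} = -5$ ($m{\left(t,x \right)} = - 5 \frac{x + t}{t + x} = - 5 \frac{t + x}{t + x} = \left(-5\right) 1 = -5$)
$c{\left(3 \left(-2\right) - 5 \right)} - m{\left(q{\left(-4 \right)},21 \right)} = \frac{1}{3 \left(-2\right) - 5} - -5 = \frac{1}{-6 - 5} + 5 = \frac{1}{-11} + 5 = - \frac{1}{11} + 5 = \frac{54}{11}$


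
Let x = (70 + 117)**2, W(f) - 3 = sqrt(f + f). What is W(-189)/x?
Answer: 3/34969 + 3*I*sqrt(42)/34969 ≈ 8.579e-5 + 0.00055598*I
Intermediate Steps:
W(f) = 3 + sqrt(2)*sqrt(f) (W(f) = 3 + sqrt(f + f) = 3 + sqrt(2*f) = 3 + sqrt(2)*sqrt(f))
x = 34969 (x = 187**2 = 34969)
W(-189)/x = (3 + sqrt(2)*sqrt(-189))/34969 = (3 + sqrt(2)*(3*I*sqrt(21)))*(1/34969) = (3 + 3*I*sqrt(42))*(1/34969) = 3/34969 + 3*I*sqrt(42)/34969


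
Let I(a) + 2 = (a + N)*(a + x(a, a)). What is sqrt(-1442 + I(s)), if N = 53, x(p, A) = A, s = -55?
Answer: 6*I*sqrt(34) ≈ 34.986*I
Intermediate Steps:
I(a) = -2 + 2*a*(53 + a) (I(a) = -2 + (a + 53)*(a + a) = -2 + (53 + a)*(2*a) = -2 + 2*a*(53 + a))
sqrt(-1442 + I(s)) = sqrt(-1442 + (-2 + 2*(-55)**2 + 106*(-55))) = sqrt(-1442 + (-2 + 2*3025 - 5830)) = sqrt(-1442 + (-2 + 6050 - 5830)) = sqrt(-1442 + 218) = sqrt(-1224) = 6*I*sqrt(34)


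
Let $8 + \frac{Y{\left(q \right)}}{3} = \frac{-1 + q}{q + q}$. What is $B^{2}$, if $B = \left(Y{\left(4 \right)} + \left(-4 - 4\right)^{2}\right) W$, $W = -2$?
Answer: $\frac{108241}{16} \approx 6765.1$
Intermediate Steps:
$Y{\left(q \right)} = -24 + \frac{3 \left(-1 + q\right)}{2 q}$ ($Y{\left(q \right)} = -24 + 3 \frac{-1 + q}{q + q} = -24 + 3 \frac{-1 + q}{2 q} = -24 + \frac{3 \left(-1 + q\right)}{2 q}$)
$B = - \frac{329}{4}$ ($B = \left(\frac{3 \left(-1 - 60\right)}{2 \cdot 4} + \left(-4 - 4\right)^{2}\right) \left(-2\right) = \left(\frac{3}{2} \cdot \frac{1}{4} \left(-1 - 60\right) + \left(-8\right)^{2}\right) \left(-2\right) = \left(\frac{3}{2} \cdot \frac{1}{4} \left(-61\right) + 64\right) \left(-2\right) = \left(- \frac{183}{8} + 64\right) \left(-2\right) = \frac{329}{8} \left(-2\right) = - \frac{329}{4} \approx -82.25$)
$B^{2} = \left(- \frac{329}{4}\right)^{2} = \frac{108241}{16}$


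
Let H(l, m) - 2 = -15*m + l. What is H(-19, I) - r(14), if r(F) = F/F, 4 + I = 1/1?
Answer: 27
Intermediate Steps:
I = -3 (I = -4 + 1/1 = -4 + 1 = -3)
H(l, m) = 2 + l - 15*m (H(l, m) = 2 + (-15*m + l) = 2 + (l - 15*m) = 2 + l - 15*m)
r(F) = 1
H(-19, I) - r(14) = (2 - 19 - 15*(-3)) - 1*1 = (2 - 19 + 45) - 1 = 28 - 1 = 27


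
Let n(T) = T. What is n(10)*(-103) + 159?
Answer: -871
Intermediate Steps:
n(10)*(-103) + 159 = 10*(-103) + 159 = -1030 + 159 = -871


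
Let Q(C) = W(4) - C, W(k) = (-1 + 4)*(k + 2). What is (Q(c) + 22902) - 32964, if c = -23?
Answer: -10021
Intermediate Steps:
W(k) = 6 + 3*k (W(k) = 3*(2 + k) = 6 + 3*k)
Q(C) = 18 - C (Q(C) = (6 + 3*4) - C = (6 + 12) - C = 18 - C)
(Q(c) + 22902) - 32964 = ((18 - 1*(-23)) + 22902) - 32964 = ((18 + 23) + 22902) - 32964 = (41 + 22902) - 32964 = 22943 - 32964 = -10021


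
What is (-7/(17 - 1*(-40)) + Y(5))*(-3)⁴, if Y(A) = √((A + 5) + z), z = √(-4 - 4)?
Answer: -189/19 + 81*√(10 + 2*I*√2) ≈ 248.7 + 35.874*I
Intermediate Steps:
z = 2*I*√2 (z = √(-8) = 2*I*√2 ≈ 2.8284*I)
Y(A) = √(5 + A + 2*I*√2) (Y(A) = √((A + 5) + 2*I*√2) = √((5 + A) + 2*I*√2) = √(5 + A + 2*I*√2))
(-7/(17 - 1*(-40)) + Y(5))*(-3)⁴ = (-7/(17 - 1*(-40)) + √(5 + 5 + 2*I*√2))*(-3)⁴ = (-7/(17 + 40) + √(10 + 2*I*√2))*81 = (-7/57 + √(10 + 2*I*√2))*81 = -189/19 + 81*√(10 + 2*I*√2)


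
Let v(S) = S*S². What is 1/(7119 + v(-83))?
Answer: -1/564668 ≈ -1.7710e-6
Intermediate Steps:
v(S) = S³
1/(7119 + v(-83)) = 1/(7119 + (-83)³) = 1/(7119 - 571787) = 1/(-564668) = -1/564668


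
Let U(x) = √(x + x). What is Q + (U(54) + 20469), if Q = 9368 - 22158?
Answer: 7679 + 6*√3 ≈ 7689.4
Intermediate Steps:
U(x) = √2*√x (U(x) = √(2*x) = √2*√x)
Q = -12790
Q + (U(54) + 20469) = -12790 + (√2*√54 + 20469) = -12790 + (√2*(3*√6) + 20469) = -12790 + (6*√3 + 20469) = -12790 + (20469 + 6*√3) = 7679 + 6*√3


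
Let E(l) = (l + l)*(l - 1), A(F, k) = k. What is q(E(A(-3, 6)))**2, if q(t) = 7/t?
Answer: 49/3600 ≈ 0.013611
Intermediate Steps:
E(l) = 2*l*(-1 + l) (E(l) = (2*l)*(-1 + l) = 2*l*(-1 + l))
q(E(A(-3, 6)))**2 = (7/((2*6*(-1 + 6))))**2 = (7/((2*6*5)))**2 = (7/60)**2 = 49/3600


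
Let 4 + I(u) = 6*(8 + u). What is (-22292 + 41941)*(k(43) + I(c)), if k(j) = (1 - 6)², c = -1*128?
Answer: -13734651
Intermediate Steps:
c = -128
k(j) = 25 (k(j) = (-5)² = 25)
I(u) = 44 + 6*u (I(u) = -4 + 6*(8 + u) = -4 + (48 + 6*u) = 44 + 6*u)
(-22292 + 41941)*(k(43) + I(c)) = (-22292 + 41941)*(25 + (44 + 6*(-128))) = 19649*(25 + (44 - 768)) = 19649*(25 - 724) = 19649*(-699) = -13734651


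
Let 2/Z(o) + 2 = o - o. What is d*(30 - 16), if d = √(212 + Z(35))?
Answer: 14*√211 ≈ 203.36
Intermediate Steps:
Z(o) = -1 (Z(o) = 2/(-2 + (o - o)) = 2/(-2 + 0) = 2/(-2) = 2*(-½) = -1)
d = √211 (d = √(212 - 1) = √211 ≈ 14.526)
d*(30 - 16) = √211*(30 - 16) = √211*14 = 14*√211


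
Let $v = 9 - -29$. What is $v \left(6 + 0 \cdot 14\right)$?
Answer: $228$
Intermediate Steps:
$v = 38$ ($v = 9 + 29 = 38$)
$v \left(6 + 0 \cdot 14\right) = 38 \left(6 + 0 \cdot 14\right) = 38 \left(6 + 0\right) = 38 \cdot 6 = 228$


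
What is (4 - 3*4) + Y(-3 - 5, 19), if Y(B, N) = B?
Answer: -16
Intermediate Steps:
(4 - 3*4) + Y(-3 - 5, 19) = (4 - 3*4) + (-3 - 5) = (4 - 12) - 8 = -8 - 8 = -16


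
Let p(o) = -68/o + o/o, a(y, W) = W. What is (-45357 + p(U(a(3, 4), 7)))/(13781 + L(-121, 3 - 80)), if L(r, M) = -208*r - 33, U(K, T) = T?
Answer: -79390/68103 ≈ -1.1657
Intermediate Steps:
L(r, M) = -33 - 208*r
p(o) = 1 - 68/o (p(o) = -68/o + 1 = 1 - 68/o)
(-45357 + p(U(a(3, 4), 7)))/(13781 + L(-121, 3 - 80)) = (-45357 + (-68 + 7)/7)/(13781 + (-33 - 208*(-121))) = (-45357 + (⅐)*(-61))/(13781 + (-33 + 25168)) = (-45357 - 61/7)/(13781 + 25135) = -317560/7/38916 = -317560/7*1/38916 = -79390/68103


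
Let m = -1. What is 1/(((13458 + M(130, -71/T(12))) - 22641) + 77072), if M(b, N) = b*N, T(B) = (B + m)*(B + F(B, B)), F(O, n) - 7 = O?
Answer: 341/23140919 ≈ 1.4736e-5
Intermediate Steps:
F(O, n) = 7 + O
T(B) = (-1 + B)*(7 + 2*B) (T(B) = (B - 1)*(B + (7 + B)) = (-1 + B)*(7 + 2*B))
M(b, N) = N*b
1/(((13458 + M(130, -71/T(12))) - 22641) + 77072) = 1/(((13458 - 71/(-7 + 2*12**2 + 5*12)*130) - 22641) + 77072) = 1/(((13458 - 71/(-7 + 2*144 + 60)*130) - 22641) + 77072) = 1/(((13458 - 71/(-7 + 288 + 60)*130) - 22641) + 77072) = 1/(((13458 - 71/341*130) - 22641) + 77072) = 1/(((13458 - 9230/341) - 22641) + 77072) = 1/((4579948/341 - 22641) + 77072) = 1/(-3140633/341 + 77072) = 1/(23140919/341) = 341/23140919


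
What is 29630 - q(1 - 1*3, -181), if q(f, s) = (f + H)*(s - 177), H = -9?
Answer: 25692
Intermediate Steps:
q(f, s) = (-177 + s)*(-9 + f) (q(f, s) = (f - 9)*(s - 177) = (-9 + f)*(-177 + s) = (-177 + s)*(-9 + f))
29630 - q(1 - 1*3, -181) = 29630 - (1593 - 177*(1 - 1*3) - 9*(-181) + (1 - 1*3)*(-181)) = 29630 - (1593 - 177*(1 - 3) + 1629 + (1 - 3)*(-181)) = 29630 - (1593 - 177*(-2) + 1629 - 2*(-181)) = 29630 - (1593 + 354 + 1629 + 362) = 29630 - 1*3938 = 29630 - 3938 = 25692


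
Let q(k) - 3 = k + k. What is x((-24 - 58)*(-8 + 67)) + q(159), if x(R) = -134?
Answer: 187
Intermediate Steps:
q(k) = 3 + 2*k (q(k) = 3 + (k + k) = 3 + 2*k)
x((-24 - 58)*(-8 + 67)) + q(159) = -134 + (3 + 2*159) = -134 + (3 + 318) = -134 + 321 = 187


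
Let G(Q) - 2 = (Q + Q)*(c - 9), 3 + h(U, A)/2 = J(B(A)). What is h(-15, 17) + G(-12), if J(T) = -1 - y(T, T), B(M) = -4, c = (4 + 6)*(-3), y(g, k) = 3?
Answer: 924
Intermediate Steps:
c = -30 (c = 10*(-3) = -30)
J(T) = -4 (J(T) = -1 - 1*3 = -1 - 3 = -4)
h(U, A) = -14 (h(U, A) = -6 + 2*(-4) = -6 - 8 = -14)
G(Q) = 2 - 78*Q (G(Q) = 2 + (Q + Q)*(-30 - 9) = 2 + (2*Q)*(-39) = 2 - 78*Q)
h(-15, 17) + G(-12) = -14 + (2 - 78*(-12)) = -14 + (2 + 936) = -14 + 938 = 924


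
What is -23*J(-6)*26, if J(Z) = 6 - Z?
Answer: -7176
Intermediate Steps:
-23*J(-6)*26 = -23*(6 - 1*(-6))*26 = -23*(6 + 6)*26 = -23*12*26 = -276*26 = -7176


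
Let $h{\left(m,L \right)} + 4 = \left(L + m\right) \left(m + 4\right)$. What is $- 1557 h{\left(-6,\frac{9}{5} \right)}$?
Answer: $- \frac{34254}{5} \approx -6850.8$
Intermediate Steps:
$h{\left(m,L \right)} = -4 + \left(4 + m\right) \left(L + m\right)$ ($h{\left(m,L \right)} = -4 + \left(L + m\right) \left(m + 4\right) = -4 + \left(L + m\right) \left(4 + m\right) = -4 + \left(4 + m\right) \left(L + m\right)$)
$- 1557 h{\left(-6,\frac{9}{5} \right)} = - 1557 \left(-4 + \left(-6\right)^{2} + 4 \cdot \frac{9}{5} + 4 \left(-6\right) + \frac{9}{5} \left(-6\right)\right) = - 1557 \left(-4 + 36 + 4 \cdot 9 \cdot \frac{1}{5} - 24 + 9 \cdot \frac{1}{5} \left(-6\right)\right) = - 1557 \left(-4 + 36 + 4 \cdot \frac{9}{5} - 24 + \frac{9}{5} \left(-6\right)\right) = - 1557 \left(-4 + 36 + \frac{36}{5} - 24 - \frac{54}{5}\right) = \left(-1557\right) \frac{22}{5} = - \frac{34254}{5}$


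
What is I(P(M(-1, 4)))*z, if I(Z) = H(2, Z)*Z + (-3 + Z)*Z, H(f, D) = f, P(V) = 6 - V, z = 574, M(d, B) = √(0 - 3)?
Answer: 15498 - 6314*I*√3 ≈ 15498.0 - 10936.0*I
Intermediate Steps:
M(d, B) = I*√3 (M(d, B) = √(-3) = I*√3)
I(Z) = 2*Z + Z*(-3 + Z) (I(Z) = 2*Z + (-3 + Z)*Z = 2*Z + Z*(-3 + Z))
I(P(M(-1, 4)))*z = ((6 - I*√3)*(-1 + (6 - I*√3)))*574 = ((6 - I*√3)*(5 - I*√3))*574 = ((5 - I*√3)*(6 - I*√3))*574 = 574*(5 - I*√3)*(6 - I*√3)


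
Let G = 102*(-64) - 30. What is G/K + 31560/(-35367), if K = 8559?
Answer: -55784314/33634017 ≈ -1.6586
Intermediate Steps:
G = -6558 (G = -6528 - 30 = -6558)
G/K + 31560/(-35367) = -6558/8559 + 31560/(-35367) = -6558*1/8559 + 31560*(-1/35367) = -2186/2853 - 10520/11789 = -55784314/33634017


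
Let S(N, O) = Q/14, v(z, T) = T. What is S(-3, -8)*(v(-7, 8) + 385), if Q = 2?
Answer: 393/7 ≈ 56.143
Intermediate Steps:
S(N, O) = ⅐ (S(N, O) = 2/14 = 2*(1/14) = ⅐)
S(-3, -8)*(v(-7, 8) + 385) = (8 + 385)/7 = (⅐)*393 = 393/7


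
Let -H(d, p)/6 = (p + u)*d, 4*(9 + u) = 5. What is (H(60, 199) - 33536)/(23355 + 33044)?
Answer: -102386/56399 ≈ -1.8154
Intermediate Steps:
u = -31/4 (u = -9 + (1/4)*5 = -9 + 5/4 = -31/4 ≈ -7.7500)
H(d, p) = -6*d*(-31/4 + p) (H(d, p) = -6*(p - 31/4)*d = -6*(-31/4 + p)*d = -6*d*(-31/4 + p))
(H(60, 199) - 33536)/(23355 + 33044) = ((3/2)*60*(31 - 4*199) - 33536)/(23355 + 33044) = ((3/2)*60*(31 - 796) - 33536)/56399 = ((3/2)*60*(-765) - 33536)*(1/56399) = (-68850 - 33536)*(1/56399) = -102386*1/56399 = -102386/56399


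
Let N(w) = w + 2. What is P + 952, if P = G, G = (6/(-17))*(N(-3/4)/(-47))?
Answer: 1521311/1598 ≈ 952.01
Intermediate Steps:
N(w) = 2 + w
G = 15/1598 (G = (6/(-17))*((2 - 3/4)/(-47)) = (6*(-1/17))*((2 - 3*1/4)*(-1/47)) = -6*(2 - 3/4)*(-1)/(17*47) = -15*(-1)/(34*47) = -6/17*(-5/188) = 15/1598 ≈ 0.0093867)
P = 15/1598 ≈ 0.0093867
P + 952 = 15/1598 + 952 = 1521311/1598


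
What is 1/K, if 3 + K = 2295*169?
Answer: 1/387852 ≈ 2.5783e-6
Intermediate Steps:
K = 387852 (K = -3 + 2295*169 = -3 + 387855 = 387852)
1/K = 1/387852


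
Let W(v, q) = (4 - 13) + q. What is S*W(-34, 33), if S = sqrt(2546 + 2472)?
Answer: 24*sqrt(5018) ≈ 1700.1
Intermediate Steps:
S = sqrt(5018) ≈ 70.838
W(v, q) = -9 + q
S*W(-34, 33) = sqrt(5018)*(-9 + 33) = sqrt(5018)*24 = 24*sqrt(5018)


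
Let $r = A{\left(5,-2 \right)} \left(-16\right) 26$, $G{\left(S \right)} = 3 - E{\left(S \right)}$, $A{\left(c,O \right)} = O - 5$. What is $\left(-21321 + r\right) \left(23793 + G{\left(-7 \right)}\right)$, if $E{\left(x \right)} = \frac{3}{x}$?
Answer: $- \frac{3066479175}{7} \approx -4.3807 \cdot 10^{8}$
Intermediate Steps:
$A{\left(c,O \right)} = -5 + O$ ($A{\left(c,O \right)} = O - 5 = -5 + O$)
$G{\left(S \right)} = 3 - \frac{3}{S}$
$r = 2912$ ($r = \left(-5 - 2\right) \left(-16\right) 26 = \left(-7\right) \left(-16\right) 26 = 112 \cdot 26 = 2912$)
$\left(-21321 + r\right) \left(23793 + G{\left(-7 \right)}\right) = \left(-21321 + 2912\right) \left(23793 + \left(3 - \frac{3}{-7}\right)\right) = - 18409 \left(23793 + \left(3 - - \frac{3}{7}\right)\right) = - 18409 \left(23793 + \left(3 + \frac{3}{7}\right)\right) = - 18409 \left(23793 + \frac{24}{7}\right) = \left(-18409\right) \frac{166575}{7} = - \frac{3066479175}{7}$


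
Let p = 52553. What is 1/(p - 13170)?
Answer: 1/39383 ≈ 2.5392e-5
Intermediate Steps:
1/(p - 13170) = 1/(52553 - 13170) = 1/39383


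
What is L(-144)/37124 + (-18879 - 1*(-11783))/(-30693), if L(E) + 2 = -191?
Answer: 257508155/1139446932 ≈ 0.22599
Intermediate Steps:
L(E) = -193 (L(E) = -2 - 191 = -193)
L(-144)/37124 + (-18879 - 1*(-11783))/(-30693) = -193/37124 + (-18879 - 1*(-11783))/(-30693) = -193*1/37124 + (-18879 + 11783)*(-1/30693) = -193/37124 - 7096*(-1/30693) = -193/37124 + 7096/30693 = 257508155/1139446932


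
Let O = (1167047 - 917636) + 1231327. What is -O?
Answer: -1480738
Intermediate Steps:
O = 1480738 (O = 249411 + 1231327 = 1480738)
-O = -1*1480738 = -1480738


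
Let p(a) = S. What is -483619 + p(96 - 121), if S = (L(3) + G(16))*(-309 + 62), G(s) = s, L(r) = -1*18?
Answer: -483125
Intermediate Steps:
L(r) = -18
S = 494 (S = (-18 + 16)*(-309 + 62) = -2*(-247) = 494)
p(a) = 494
-483619 + p(96 - 121) = -483619 + 494 = -483125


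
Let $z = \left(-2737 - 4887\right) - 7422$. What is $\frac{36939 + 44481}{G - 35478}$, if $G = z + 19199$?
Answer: $- \frac{16284}{6265} \approx -2.5992$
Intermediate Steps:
$z = -15046$ ($z = -7624 - 7422 = -15046$)
$G = 4153$ ($G = -15046 + 19199 = 4153$)
$\frac{36939 + 44481}{G - 35478} = \frac{36939 + 44481}{4153 - 35478} = \frac{81420}{-31325} = 81420 \left(- \frac{1}{31325}\right) = - \frac{16284}{6265}$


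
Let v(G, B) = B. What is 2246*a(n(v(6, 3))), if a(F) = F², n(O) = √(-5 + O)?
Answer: -4492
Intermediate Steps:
2246*a(n(v(6, 3))) = 2246*(√(-5 + 3))² = 2246*(√(-2))² = 2246*(I*√2)² = 2246*(-2) = -4492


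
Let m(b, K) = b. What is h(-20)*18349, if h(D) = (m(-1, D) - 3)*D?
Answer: 1467920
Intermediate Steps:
h(D) = -4*D (h(D) = (-1 - 3)*D = -4*D)
h(-20)*18349 = -4*(-20)*18349 = 80*18349 = 1467920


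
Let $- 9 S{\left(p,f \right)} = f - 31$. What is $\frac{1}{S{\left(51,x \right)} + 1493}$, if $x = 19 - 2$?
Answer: $\frac{9}{13451} \approx 0.0006691$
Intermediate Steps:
$x = 17$
$S{\left(p,f \right)} = \frac{31}{9} - \frac{f}{9}$ ($S{\left(p,f \right)} = - \frac{f - 31}{9} = - \frac{-31 + f}{9} = \frac{31}{9} - \frac{f}{9}$)
$\frac{1}{S{\left(51,x \right)} + 1493} = \frac{1}{\left(\frac{31}{9} - \frac{17}{9}\right) + 1493} = \frac{1}{\frac{14}{9} + 1493} = \frac{1}{\frac{13451}{9}} = \frac{9}{13451}$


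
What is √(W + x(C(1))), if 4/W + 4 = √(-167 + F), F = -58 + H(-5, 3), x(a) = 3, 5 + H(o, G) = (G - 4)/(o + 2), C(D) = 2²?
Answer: √3*√((8 - I*√2067)/(12 - I*√2067)) ≈ 1.7147 - 0.071954*I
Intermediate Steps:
C(D) = 4
H(o, G) = -5 + (-4 + G)/(2 + o) (H(o, G) = -5 + (G - 4)/(o + 2) = -5 + (-4 + G)/(2 + o))
F = -188/3 (F = -58 + (-14 + 3 - 5*(-5))/(2 - 5) = -58 + (-14 + 3 + 25)/(-3) = -58 - ⅓*14 = -58 - 14/3 = -188/3 ≈ -62.667)
W = 4/(-4 + I*√2067/3) (W = 4/(-4 + √(-167 - 188/3)) = 4/(-4 + √(-689/3)) = 4/(-4 + I*√2067/3) ≈ -0.065129 - 0.24675*I)
√(W + x(C(1))) = √((-48/737 - 4*I*√2067/737) + 3) = √(2163/737 - 4*I*√2067/737)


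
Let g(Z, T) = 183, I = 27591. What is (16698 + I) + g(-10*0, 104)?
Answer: 44472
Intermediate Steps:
(16698 + I) + g(-10*0, 104) = (16698 + 27591) + 183 = 44289 + 183 = 44472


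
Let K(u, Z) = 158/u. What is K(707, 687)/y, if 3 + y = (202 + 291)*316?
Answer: 158/110139995 ≈ 1.4345e-6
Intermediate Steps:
y = 155785 (y = -3 + (202 + 291)*316 = -3 + 493*316 = -3 + 155788 = 155785)
K(707, 687)/y = (158/707)/155785 = (158*(1/707))*(1/155785) = (158/707)*(1/155785) = 158/110139995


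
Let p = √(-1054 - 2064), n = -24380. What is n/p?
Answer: 12190*I*√3118/1559 ≈ 436.61*I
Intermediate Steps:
p = I*√3118 (p = √(-3118) = I*√3118 ≈ 55.839*I)
n/p = -24380*(-I*√3118/3118) = -(-12190)*I*√3118/1559 = 12190*I*√3118/1559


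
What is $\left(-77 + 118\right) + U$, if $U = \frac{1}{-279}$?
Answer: $\frac{11438}{279} \approx 40.996$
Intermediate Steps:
$U = - \frac{1}{279} \approx -0.0035842$
$\left(-77 + 118\right) + U = \left(-77 + 118\right) - \frac{1}{279} = 41 - \frac{1}{279} = \frac{11438}{279}$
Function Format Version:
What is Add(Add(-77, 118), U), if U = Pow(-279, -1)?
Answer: Rational(11438, 279) ≈ 40.996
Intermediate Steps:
U = Rational(-1, 279) ≈ -0.0035842
Add(Add(-77, 118), U) = Add(Add(-77, 118), Rational(-1, 279)) = Add(41, Rational(-1, 279)) = Rational(11438, 279)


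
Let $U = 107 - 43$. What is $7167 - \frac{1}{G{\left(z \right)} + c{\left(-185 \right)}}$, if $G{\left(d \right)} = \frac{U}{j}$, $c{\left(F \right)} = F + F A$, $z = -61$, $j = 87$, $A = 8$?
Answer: $\frac{1037717184}{144791} \approx 7167.0$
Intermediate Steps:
$U = 64$
$c{\left(F \right)} = 9 F$ ($c{\left(F \right)} = F + F 8 = F + 8 F = 9 F$)
$G{\left(d \right)} = \frac{64}{87}$
$7167 - \frac{1}{G{\left(z \right)} + c{\left(-185 \right)}} = 7167 - \frac{1}{\frac{64}{87} + 9 \left(-185\right)} = 7167 - \frac{1}{\frac{64}{87} - 1665} = 7167 - \frac{1}{- \frac{144791}{87}} = 7167 - - \frac{87}{144791} = 7167 + \frac{87}{144791} = \frac{1037717184}{144791}$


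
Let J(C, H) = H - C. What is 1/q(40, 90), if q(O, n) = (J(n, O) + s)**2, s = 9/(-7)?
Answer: 49/128881 ≈ 0.00038020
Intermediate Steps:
s = -9/7 (s = 9*(-1/7) = -9/7 ≈ -1.2857)
q(O, n) = (-9/7 + O - n)**2 (q(O, n) = ((O - n) - 9/7)**2 = (-9/7 + O - n)**2)
1/q(40, 90) = 1/((9 - 7*40 + 7*90)**2/49) = 1/((9 - 280 + 630)**2/49) = 1/((1/49)*359**2) = 1/((1/49)*128881) = 1/(128881/49) = 49/128881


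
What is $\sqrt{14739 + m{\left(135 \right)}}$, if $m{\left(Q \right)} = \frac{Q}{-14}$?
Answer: $\frac{\sqrt{2886954}}{14} \approx 121.36$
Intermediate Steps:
$m{\left(Q \right)} = - \frac{Q}{14}$ ($m{\left(Q \right)} = Q \left(- \frac{1}{14}\right) = - \frac{Q}{14}$)
$\sqrt{14739 + m{\left(135 \right)}} = \sqrt{14739 - \frac{135}{14}} = \sqrt{\frac{206211}{14}} = \frac{\sqrt{2886954}}{14}$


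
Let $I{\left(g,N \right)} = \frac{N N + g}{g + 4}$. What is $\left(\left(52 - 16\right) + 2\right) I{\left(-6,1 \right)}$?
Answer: $95$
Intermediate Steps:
$I{\left(g,N \right)} = \frac{g + N^{2}}{4 + g}$ ($I{\left(g,N \right)} = \frac{N^{2} + g}{4 + g} = \frac{g + N^{2}}{4 + g}$)
$\left(\left(52 - 16\right) + 2\right) I{\left(-6,1 \right)} = \left(\left(52 - 16\right) + 2\right) \frac{-6 + 1^{2}}{4 - 6} = \left(\left(52 - 16\right) + 2\right) \frac{-6 + 1}{-2} = \left(36 + 2\right) \left(\left(- \frac{1}{2}\right) \left(-5\right)\right) = 38 \cdot \frac{5}{2} = 95$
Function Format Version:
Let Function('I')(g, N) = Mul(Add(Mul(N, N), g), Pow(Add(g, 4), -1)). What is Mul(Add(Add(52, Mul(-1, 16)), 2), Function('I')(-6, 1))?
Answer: 95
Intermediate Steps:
Function('I')(g, N) = Mul(Pow(Add(4, g), -1), Add(g, Pow(N, 2))) (Function('I')(g, N) = Mul(Add(Pow(N, 2), g), Pow(Add(4, g), -1)) = Mul(Add(g, Pow(N, 2)), Pow(Add(4, g), -1)) = Mul(Pow(Add(4, g), -1), Add(g, Pow(N, 2))))
Mul(Add(Add(52, Mul(-1, 16)), 2), Function('I')(-6, 1)) = Mul(Add(Add(52, Mul(-1, 16)), 2), Mul(Pow(Add(4, -6), -1), Add(-6, Pow(1, 2)))) = Mul(Add(Add(52, -16), 2), Mul(Pow(-2, -1), Add(-6, 1))) = Mul(Add(36, 2), Mul(Rational(-1, 2), -5)) = Mul(38, Rational(5, 2)) = 95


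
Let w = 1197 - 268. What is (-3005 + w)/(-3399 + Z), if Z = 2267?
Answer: 519/283 ≈ 1.8339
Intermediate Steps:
w = 929
(-3005 + w)/(-3399 + Z) = (-3005 + 929)/(-3399 + 2267) = -2076/(-1132) = -2076*(-1/1132) = 519/283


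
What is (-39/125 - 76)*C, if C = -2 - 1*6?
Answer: 76312/125 ≈ 610.50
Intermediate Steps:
C = -8 (C = -2 - 6 = -8)
(-39/125 - 76)*C = (-39/125 - 76)*(-8) = -9539/125*(-8) = 76312/125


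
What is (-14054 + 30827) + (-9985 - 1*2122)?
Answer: 4666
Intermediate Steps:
(-14054 + 30827) + (-9985 - 1*2122) = 16773 + (-9985 - 2122) = 16773 - 12107 = 4666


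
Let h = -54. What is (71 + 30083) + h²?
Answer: 33070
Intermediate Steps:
(71 + 30083) + h² = (71 + 30083) + (-54)² = 30154 + 2916 = 33070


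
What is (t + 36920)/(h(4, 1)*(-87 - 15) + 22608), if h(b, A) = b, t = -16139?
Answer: 6927/7400 ≈ 0.93608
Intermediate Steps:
(t + 36920)/(h(4, 1)*(-87 - 15) + 22608) = (-16139 + 36920)/(4*(-87 - 15) + 22608) = 20781/(4*(-102) + 22608) = 20781/(-408 + 22608) = 20781/22200 = 20781*(1/22200) = 6927/7400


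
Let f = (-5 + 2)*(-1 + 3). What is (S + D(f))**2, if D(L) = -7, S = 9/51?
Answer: 13456/289 ≈ 46.561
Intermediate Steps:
f = -6 (f = -3*2 = -6)
S = 3/17 (S = 9*(1/51) = 3/17 ≈ 0.17647)
(S + D(f))**2 = (3/17 - 7)**2 = (-116/17)**2 = 13456/289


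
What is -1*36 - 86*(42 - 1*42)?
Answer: -36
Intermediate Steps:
-1*36 - 86*(42 - 1*42) = -36 - 86*(42 - 42) = -36 - 86*0 = -36 + 0 = -36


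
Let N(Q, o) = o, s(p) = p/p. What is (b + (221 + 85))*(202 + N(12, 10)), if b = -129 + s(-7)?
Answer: 37736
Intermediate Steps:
s(p) = 1
b = -128 (b = -129 + 1 = -128)
(b + (221 + 85))*(202 + N(12, 10)) = (-128 + (221 + 85))*(202 + 10) = (-128 + 306)*212 = 178*212 = 37736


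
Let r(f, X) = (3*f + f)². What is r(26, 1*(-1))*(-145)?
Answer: -1568320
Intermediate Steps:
r(f, X) = 16*f² (r(f, X) = (4*f)² = 16*f²)
r(26, 1*(-1))*(-145) = (16*26²)*(-145) = (16*676)*(-145) = 10816*(-145) = -1568320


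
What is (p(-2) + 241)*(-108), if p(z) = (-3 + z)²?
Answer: -28728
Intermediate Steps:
(p(-2) + 241)*(-108) = ((-3 - 2)² + 241)*(-108) = ((-5)² + 241)*(-108) = (25 + 241)*(-108) = 266*(-108) = -28728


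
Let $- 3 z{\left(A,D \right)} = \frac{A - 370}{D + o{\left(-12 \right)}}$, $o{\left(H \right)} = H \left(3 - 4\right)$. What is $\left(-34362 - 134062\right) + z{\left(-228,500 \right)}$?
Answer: $- \frac{129349333}{768} \approx -1.6842 \cdot 10^{5}$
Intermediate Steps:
$o{\left(H \right)} = - H$ ($o{\left(H \right)} = H \left(-1\right) = - H$)
$z{\left(A,D \right)} = - \frac{-370 + A}{3 \left(12 + D\right)}$ ($z{\left(A,D \right)} = - \frac{\left(A - 370\right) \frac{1}{D - -12}}{3} = - \frac{\left(-370 + A\right) \frac{1}{D + 12}}{3} = - \frac{\left(-370 + A\right) \frac{1}{12 + D}}{3} = - \frac{\frac{1}{12 + D} \left(-370 + A\right)}{3} = - \frac{-370 + A}{3 \left(12 + D\right)}$)
$\left(-34362 - 134062\right) + z{\left(-228,500 \right)} = \left(-34362 - 134062\right) + \frac{370 - -228}{3 \left(12 + 500\right)} = -168424 + \frac{370 + 228}{3 \cdot 512} = -168424 + \frac{1}{3} \cdot \frac{1}{512} \cdot 598 = -168424 + \frac{299}{768} = - \frac{129349333}{768}$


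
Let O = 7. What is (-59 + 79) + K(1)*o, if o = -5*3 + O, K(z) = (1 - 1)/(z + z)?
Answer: 20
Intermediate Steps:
K(z) = 0 (K(z) = 0/((2*z)) = 0*(1/(2*z)) = 0)
o = -8 (o = -5*3 + 7 = -15 + 7 = -8)
(-59 + 79) + K(1)*o = (-59 + 79) + 0*(-8) = 20 + 0 = 20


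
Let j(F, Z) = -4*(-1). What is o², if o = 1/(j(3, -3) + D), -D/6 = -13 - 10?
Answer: 1/20164 ≈ 4.9593e-5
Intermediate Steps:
j(F, Z) = 4
D = 138 (D = -6*(-13 - 10) = -6*(-23) = 138)
o = 1/142 (o = 1/(4 + 138) = 1/142 ≈ 0.0070423)
o² = (1/142)² = 1/20164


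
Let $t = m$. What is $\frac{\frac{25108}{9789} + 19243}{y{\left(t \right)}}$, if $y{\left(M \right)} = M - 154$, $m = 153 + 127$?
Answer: $\frac{188394835}{1233414} \approx 152.74$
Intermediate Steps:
$m = 280$
$t = 280$
$y{\left(M \right)} = -154 + M$ ($y{\left(M \right)} = M - 154 = -154 + M$)
$\frac{\frac{25108}{9789} + 19243}{y{\left(t \right)}} = \frac{\frac{25108}{9789} + 19243}{-154 + 280} = \frac{25108 \cdot \frac{1}{9789} + 19243}{126} = \left(\frac{25108}{9789} + 19243\right) \frac{1}{126} = \frac{188394835}{9789} \cdot \frac{1}{126} = \frac{188394835}{1233414}$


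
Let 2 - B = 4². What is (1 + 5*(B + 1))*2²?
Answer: -256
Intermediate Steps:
B = -14 (B = 2 - 1*4² = 2 - 1*16 = 2 - 16 = -14)
(1 + 5*(B + 1))*2² = (1 + 5*(-14 + 1))*2² = (1 + 5*(-13))*4 = (1 - 65)*4 = -64*4 = -256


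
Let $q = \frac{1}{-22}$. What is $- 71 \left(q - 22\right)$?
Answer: $\frac{34435}{22} \approx 1565.2$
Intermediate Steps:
$q = - \frac{1}{22} \approx -0.045455$
$- 71 \left(q - 22\right) = - 71 \left(- \frac{1}{22} - 22\right) = \left(-71\right) \left(- \frac{485}{22}\right) = \frac{34435}{22}$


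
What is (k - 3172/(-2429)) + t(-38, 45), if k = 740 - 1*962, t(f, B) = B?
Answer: -426761/2429 ≈ -175.69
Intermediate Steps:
k = -222 (k = 740 - 962 = -222)
(k - 3172/(-2429)) + t(-38, 45) = (-222 - 3172/(-2429)) + 45 = (-222 - 3172*(-1/2429)) + 45 = (-222 + 3172/2429) + 45 = -536066/2429 + 45 = -426761/2429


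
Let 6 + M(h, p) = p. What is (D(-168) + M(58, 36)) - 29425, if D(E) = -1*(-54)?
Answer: -29341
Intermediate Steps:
M(h, p) = -6 + p
D(E) = 54
(D(-168) + M(58, 36)) - 29425 = (54 + (-6 + 36)) - 29425 = (54 + 30) - 29425 = 84 - 29425 = -29341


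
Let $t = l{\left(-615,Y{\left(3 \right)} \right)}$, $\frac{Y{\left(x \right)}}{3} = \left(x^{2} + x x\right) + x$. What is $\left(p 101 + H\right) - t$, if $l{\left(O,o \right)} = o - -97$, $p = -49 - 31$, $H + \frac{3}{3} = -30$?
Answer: $-8271$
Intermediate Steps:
$H = -31$ ($H = -1 - 30 = -31$)
$p = -80$ ($p = -49 - 31 = -80$)
$Y{\left(x \right)} = 3 x + 6 x^{2}$ ($Y{\left(x \right)} = 3 \left(\left(x^{2} + x x\right) + x\right) = 3 \left(\left(x^{2} + x^{2}\right) + x\right) = 3 \left(2 x^{2} + x\right) = 3 \left(x + 2 x^{2}\right) = 3 x + 6 x^{2}$)
$l{\left(O,o \right)} = 97 + o$ ($l{\left(O,o \right)} = o + 97 = 97 + o$)
$t = 160$ ($t = 97 + 3 \cdot 3 \left(1 + 2 \cdot 3\right) = 97 + 3 \cdot 3 \left(1 + 6\right) = 97 + 3 \cdot 3 \cdot 7 = 97 + 63 = 160$)
$\left(p 101 + H\right) - t = \left(\left(-80\right) 101 - 31\right) - 160 = \left(-8080 - 31\right) - 160 = -8111 - 160 = -8271$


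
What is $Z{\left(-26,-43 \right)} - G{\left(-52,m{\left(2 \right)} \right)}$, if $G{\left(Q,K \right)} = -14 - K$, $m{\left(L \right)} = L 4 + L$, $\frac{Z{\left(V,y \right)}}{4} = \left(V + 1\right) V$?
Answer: $2624$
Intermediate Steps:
$Z{\left(V,y \right)} = 4 V \left(1 + V\right)$ ($Z{\left(V,y \right)} = 4 \left(V + 1\right) V = 4 \left(1 + V\right) V = 4 V \left(1 + V\right)$)
$m{\left(L \right)} = 5 L$ ($m{\left(L \right)} = 4 L + L = 5 L$)
$Z{\left(-26,-43 \right)} - G{\left(-52,m{\left(2 \right)} \right)} = 4 \left(-26\right) \left(1 - 26\right) - \left(-14 - 5 \cdot 2\right) = 4 \left(-26\right) \left(-25\right) - \left(-14 - 10\right) = 2600 - \left(-14 - 10\right) = 2600 - -24 = 2600 + 24 = 2624$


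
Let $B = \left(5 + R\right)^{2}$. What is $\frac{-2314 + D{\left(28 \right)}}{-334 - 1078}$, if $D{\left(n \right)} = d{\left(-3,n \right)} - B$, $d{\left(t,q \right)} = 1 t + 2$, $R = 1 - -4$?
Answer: $\frac{2415}{1412} \approx 1.7103$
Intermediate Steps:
$R = 5$ ($R = 1 + 4 = 5$)
$d{\left(t,q \right)} = 2 + t$ ($d{\left(t,q \right)} = t + 2 = 2 + t$)
$B = 100$ ($B = \left(5 + 5\right)^{2} = 10^{2} = 100$)
$D{\left(n \right)} = -101$ ($D{\left(n \right)} = \left(2 - 3\right) - 100 = -1 - 100 = -101$)
$\frac{-2314 + D{\left(28 \right)}}{-334 - 1078} = \frac{-2314 - 101}{-334 - 1078} = - \frac{2415}{-1412} = \left(-2415\right) \left(- \frac{1}{1412}\right) = \frac{2415}{1412}$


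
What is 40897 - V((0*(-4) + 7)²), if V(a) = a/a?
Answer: 40896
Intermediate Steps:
V(a) = 1
40897 - V((0*(-4) + 7)²) = 40897 - 1*1 = 40897 - 1 = 40896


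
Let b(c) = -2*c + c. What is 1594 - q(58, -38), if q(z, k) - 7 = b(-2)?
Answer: 1585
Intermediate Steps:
b(c) = -c
q(z, k) = 9 (q(z, k) = 7 - 1*(-2) = 7 + 2 = 9)
1594 - q(58, -38) = 1594 - 1*9 = 1594 - 9 = 1585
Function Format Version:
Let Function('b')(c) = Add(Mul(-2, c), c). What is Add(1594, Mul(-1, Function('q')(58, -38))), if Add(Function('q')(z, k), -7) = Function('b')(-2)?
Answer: 1585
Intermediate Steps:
Function('b')(c) = Mul(-1, c)
Function('q')(z, k) = 9 (Function('q')(z, k) = Add(7, Mul(-1, -2)) = Add(7, 2) = 9)
Add(1594, Mul(-1, Function('q')(58, -38))) = Add(1594, Mul(-1, 9)) = Add(1594, -9) = 1585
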